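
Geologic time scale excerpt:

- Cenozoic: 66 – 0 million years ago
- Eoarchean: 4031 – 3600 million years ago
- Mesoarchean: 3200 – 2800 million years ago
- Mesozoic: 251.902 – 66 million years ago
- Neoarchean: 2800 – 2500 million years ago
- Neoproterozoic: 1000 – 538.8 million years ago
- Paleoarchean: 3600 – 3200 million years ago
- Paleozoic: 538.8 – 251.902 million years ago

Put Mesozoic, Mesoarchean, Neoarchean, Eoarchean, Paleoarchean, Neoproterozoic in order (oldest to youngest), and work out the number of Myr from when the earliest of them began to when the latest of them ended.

Eoarchean → Paleoarchean → Mesoarchean → Neoarchean → Neoproterozoic → Mesozoic; total span 3965 Myr

From the excerpt: Mesozoic 251.902–66; Mesoarchean 3200–2800; Neoarchean 2800–2500; Eoarchean 4031–3600; Paleoarchean 3600–3200; Neoproterozoic 1000–538.8 (Ma).
Larger Ma is earlier, so the oldest is Eoarchean and the youngest is Mesozoic; oldest to youngest: Eoarchean, Paleoarchean, Mesoarchean, Neoarchean, Neoproterozoic, Mesozoic.
Oldest start 4031 minus youngest end 66 gives 3965 Myr overall.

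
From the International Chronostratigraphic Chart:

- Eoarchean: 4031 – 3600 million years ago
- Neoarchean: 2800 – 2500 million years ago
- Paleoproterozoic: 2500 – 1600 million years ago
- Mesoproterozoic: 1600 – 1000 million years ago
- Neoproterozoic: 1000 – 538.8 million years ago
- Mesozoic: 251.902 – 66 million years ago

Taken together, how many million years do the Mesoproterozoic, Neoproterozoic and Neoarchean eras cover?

1361.2 million years

Each duration: Mesoproterozoic = 600; Neoproterozoic = 461.2; Neoarchean = 300.
Sum: 600 + 461.2 + 300 = 1361.2 Myr.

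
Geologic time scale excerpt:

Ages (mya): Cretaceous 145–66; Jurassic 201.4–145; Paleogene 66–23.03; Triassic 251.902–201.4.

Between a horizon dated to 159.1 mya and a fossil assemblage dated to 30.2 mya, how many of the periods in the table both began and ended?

1

159.1 Ma sits inside the Jurassic (201.4–145) and 30.2 Ma inside the Paleogene (66–23.03); neither of those is wholly between the two dates.
The listed periods lying completely between them are Cretaceous — 1 in all.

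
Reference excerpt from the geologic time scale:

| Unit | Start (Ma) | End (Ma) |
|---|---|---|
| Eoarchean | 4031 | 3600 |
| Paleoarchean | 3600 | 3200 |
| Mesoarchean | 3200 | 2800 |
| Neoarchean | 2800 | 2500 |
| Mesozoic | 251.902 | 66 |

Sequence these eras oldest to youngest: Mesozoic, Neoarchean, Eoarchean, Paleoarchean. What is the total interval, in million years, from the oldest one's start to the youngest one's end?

Start ages (Ma): Eoarchean 4031, Paleoarchean 3600, Neoarchean 2800, Mesozoic 251.902.
Ordered oldest to youngest: Eoarchean, Paleoarchean, Neoarchean, Mesozoic.
Span = 4031 − 66 = 3965 Myr.

Eoarchean, Paleoarchean, Neoarchean, Mesozoic; total span 3965 Myr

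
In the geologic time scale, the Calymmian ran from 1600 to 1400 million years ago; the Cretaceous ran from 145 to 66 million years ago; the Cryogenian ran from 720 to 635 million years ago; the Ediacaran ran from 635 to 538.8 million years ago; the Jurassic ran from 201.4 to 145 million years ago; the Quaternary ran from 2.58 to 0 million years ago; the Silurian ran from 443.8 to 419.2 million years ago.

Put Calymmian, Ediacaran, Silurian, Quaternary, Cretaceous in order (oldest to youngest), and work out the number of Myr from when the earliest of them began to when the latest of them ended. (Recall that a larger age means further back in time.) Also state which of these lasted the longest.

From the excerpt: Calymmian 1600–1400; Ediacaran 635–538.8; Silurian 443.8–419.2; Quaternary 2.58–0; Cretaceous 145–66 (Ma).
Larger Ma is earlier, so the oldest is Calymmian and the youngest is Quaternary; oldest to youngest: Calymmian, Ediacaran, Silurian, Cretaceous, Quaternary.
Oldest start 1600 minus youngest end 0 gives 1600 Myr overall.
Individual lengths (start − end): Silurian 24.6; Quaternary 2.58; Ediacaran 96.2; Calymmian 200; Cretaceous 79. The largest is Calymmian at 200 Myr.

Calymmian, Ediacaran, Silurian, Cretaceous, Quaternary; total span 1600 Myr; longest is Calymmian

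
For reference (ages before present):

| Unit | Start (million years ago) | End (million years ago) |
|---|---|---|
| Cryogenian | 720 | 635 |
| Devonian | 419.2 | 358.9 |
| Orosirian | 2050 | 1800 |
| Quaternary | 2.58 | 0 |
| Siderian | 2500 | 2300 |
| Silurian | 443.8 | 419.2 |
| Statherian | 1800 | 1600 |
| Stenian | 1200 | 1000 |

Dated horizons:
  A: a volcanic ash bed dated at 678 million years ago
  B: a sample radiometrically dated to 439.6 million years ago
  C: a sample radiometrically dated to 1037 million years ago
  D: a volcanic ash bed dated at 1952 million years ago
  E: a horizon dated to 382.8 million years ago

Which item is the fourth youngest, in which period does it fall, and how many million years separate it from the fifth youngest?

Sorted youngest-first by Ma: E (382.8), B (439.6), A (678), C (1037), D (1952).
The fourth youngest is C at 1037 Ma, which lies in 1200–1000 Ma: the Stenian.
The fifth youngest is D at 1952 Ma; separation = |1037 − 1952| = 915 Myr.

C, in the Stenian; 915 million years to D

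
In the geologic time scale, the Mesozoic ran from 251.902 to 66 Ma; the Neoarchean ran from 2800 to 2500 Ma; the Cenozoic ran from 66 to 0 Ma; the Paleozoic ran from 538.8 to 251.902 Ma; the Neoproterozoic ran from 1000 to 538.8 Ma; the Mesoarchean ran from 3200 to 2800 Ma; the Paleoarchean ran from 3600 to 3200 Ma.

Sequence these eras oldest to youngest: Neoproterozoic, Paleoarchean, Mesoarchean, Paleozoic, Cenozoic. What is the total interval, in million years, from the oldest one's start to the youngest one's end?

Start ages (Ma): Paleoarchean 3600, Mesoarchean 3200, Neoproterozoic 1000, Paleozoic 538.8, Cenozoic 66.
Ordered oldest to youngest: Paleoarchean, Mesoarchean, Neoproterozoic, Paleozoic, Cenozoic.
Span = 3600 − 0 = 3600 Myr.

Paleoarchean, Mesoarchean, Neoproterozoic, Paleozoic, Cenozoic; total span 3600 Myr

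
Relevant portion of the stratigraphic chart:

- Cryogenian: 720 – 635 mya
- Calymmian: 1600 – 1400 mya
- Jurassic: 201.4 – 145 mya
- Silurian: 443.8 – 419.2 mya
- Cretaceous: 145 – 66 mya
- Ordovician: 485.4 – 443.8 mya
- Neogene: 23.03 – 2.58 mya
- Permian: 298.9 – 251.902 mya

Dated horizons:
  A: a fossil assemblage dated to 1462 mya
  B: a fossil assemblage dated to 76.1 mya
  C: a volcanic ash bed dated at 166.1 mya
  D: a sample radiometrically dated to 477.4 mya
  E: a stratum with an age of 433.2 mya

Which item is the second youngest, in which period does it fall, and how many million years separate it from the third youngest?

Sorted youngest-first by Ma: B (76.1), C (166.1), E (433.2), D (477.4), A (1462).
The second youngest is C at 166.1 Ma, which lies in 201.4–145 Ma: the Jurassic.
The third youngest is E at 433.2 Ma; separation = |166.1 − 433.2| = 267.1 Myr.

C, in the Jurassic; 267.1 million years to E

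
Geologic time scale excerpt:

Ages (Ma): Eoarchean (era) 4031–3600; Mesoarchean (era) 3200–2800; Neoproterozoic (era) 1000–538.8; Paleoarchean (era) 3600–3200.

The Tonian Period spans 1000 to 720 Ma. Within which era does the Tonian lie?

Neoproterozoic

The Tonian (1000–720 Ma) lies entirely within 1000–538.8 Ma, the Neoproterozoic Era.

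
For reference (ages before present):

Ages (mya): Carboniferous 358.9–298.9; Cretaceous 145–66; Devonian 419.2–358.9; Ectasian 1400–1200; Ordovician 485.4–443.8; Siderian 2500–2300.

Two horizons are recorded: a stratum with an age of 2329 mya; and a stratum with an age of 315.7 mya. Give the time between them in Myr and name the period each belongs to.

Elapsed time: 2329 − 315.7 = 2013.3 Myr.
2329 Ma lies within 2500–2300 Ma: Siderian.
315.7 Ma lies within 358.9–298.9 Ma: Carboniferous.

2013.3 million years apart; the first in the Siderian, the second in the Carboniferous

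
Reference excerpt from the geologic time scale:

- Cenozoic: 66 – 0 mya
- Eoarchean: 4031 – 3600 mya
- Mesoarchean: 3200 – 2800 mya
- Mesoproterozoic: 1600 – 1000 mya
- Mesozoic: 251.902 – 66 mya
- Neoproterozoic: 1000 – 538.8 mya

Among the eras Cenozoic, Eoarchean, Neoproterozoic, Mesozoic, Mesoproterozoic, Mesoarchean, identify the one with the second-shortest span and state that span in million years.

Mesozoic, 185.902 million years

Start − end for each: Cenozoic 66 − 0 = 66; Eoarchean 4031 − 3600 = 431; Neoproterozoic 1000 − 538.8 = 461.2; Mesozoic 251.902 − 66 = 185.902; Mesoproterozoic 1600 − 1000 = 600; Mesoarchean 3200 − 2800 = 400.
Ranking these from shortest: Cenozoic < Mesozoic < Mesoarchean < Eoarchean < Neoproterozoic < Mesoproterozoic.
Position 2 in that ranking is Mesozoic, which lasted 185.902 Myr.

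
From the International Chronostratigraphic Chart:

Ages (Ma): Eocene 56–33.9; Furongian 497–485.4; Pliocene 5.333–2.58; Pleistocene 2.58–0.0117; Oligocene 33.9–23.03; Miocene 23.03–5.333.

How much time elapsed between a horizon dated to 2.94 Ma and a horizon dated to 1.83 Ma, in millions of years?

1.11 million years

2.94 − 1.83 = 1.11 million years.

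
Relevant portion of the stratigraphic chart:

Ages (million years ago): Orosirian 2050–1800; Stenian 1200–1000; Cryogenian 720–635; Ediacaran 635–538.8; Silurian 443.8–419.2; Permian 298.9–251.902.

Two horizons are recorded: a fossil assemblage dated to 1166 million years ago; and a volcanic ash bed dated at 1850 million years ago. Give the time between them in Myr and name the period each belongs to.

Elapsed time: 1850 − 1166 = 684 Myr.
1166 Ma lies within 1200–1000 Ma: Stenian.
1850 Ma lies within 2050–1800 Ma: Orosirian.

684 million years apart; the first in the Stenian, the second in the Orosirian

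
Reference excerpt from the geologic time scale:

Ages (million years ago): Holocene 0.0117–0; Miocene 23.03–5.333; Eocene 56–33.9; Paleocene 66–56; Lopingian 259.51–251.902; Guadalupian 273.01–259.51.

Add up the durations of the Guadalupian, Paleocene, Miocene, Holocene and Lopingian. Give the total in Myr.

48.8167 million years

Duration is start − end for each: (273.01 − 259.51) + (66 − 56) + (23.03 − 5.333) + (0.0117 − 0) + (259.51 − 251.902).
That is 13.5 + 10 + 17.697 + 0.0117 + 7.608, which totals 48.8167 million years.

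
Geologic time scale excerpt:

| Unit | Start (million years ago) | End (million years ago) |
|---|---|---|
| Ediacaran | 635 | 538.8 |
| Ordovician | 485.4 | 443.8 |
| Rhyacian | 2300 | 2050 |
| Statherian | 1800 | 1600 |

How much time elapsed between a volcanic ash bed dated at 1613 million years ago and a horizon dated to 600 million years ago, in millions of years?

1613 − 600 = 1013 million years.

1013 million years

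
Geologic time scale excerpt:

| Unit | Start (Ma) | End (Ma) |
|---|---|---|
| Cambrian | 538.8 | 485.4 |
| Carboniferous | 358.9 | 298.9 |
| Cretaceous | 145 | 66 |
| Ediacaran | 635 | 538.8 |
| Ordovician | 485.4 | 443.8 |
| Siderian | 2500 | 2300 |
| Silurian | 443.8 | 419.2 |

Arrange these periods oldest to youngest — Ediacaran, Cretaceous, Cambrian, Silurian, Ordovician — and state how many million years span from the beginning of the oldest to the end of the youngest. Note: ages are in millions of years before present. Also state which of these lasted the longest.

From the excerpt: Ediacaran 635–538.8; Cretaceous 145–66; Cambrian 538.8–485.4; Silurian 443.8–419.2; Ordovician 485.4–443.8 (Ma).
Larger Ma is earlier, so the oldest is Ediacaran and the youngest is Cretaceous; oldest to youngest: Ediacaran, Cambrian, Ordovician, Silurian, Cretaceous.
Oldest start 635 minus youngest end 66 gives 569 Myr overall.
Individual lengths (start − end): Cretaceous 79; Silurian 24.6; Ediacaran 96.2; Cambrian 53.4; Ordovician 41.6. The largest is Ediacaran at 96.2 Myr.

Ediacaran → Cambrian → Ordovician → Silurian → Cretaceous; total span 569 Myr; longest is Ediacaran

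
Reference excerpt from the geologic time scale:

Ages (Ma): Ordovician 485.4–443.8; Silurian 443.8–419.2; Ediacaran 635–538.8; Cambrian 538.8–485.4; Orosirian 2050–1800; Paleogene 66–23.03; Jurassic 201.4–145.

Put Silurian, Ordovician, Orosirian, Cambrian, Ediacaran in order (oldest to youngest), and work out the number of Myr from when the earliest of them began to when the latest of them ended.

From the excerpt: Silurian 443.8–419.2; Ordovician 485.4–443.8; Orosirian 2050–1800; Cambrian 538.8–485.4; Ediacaran 635–538.8 (Ma).
Larger Ma is earlier, so the oldest is Orosirian and the youngest is Silurian; oldest to youngest: Orosirian, Ediacaran, Cambrian, Ordovician, Silurian.
Oldest start 2050 minus youngest end 419.2 gives 1630.8 Myr overall.

Orosirian → Ediacaran → Cambrian → Ordovician → Silurian; total span 1630.8 Myr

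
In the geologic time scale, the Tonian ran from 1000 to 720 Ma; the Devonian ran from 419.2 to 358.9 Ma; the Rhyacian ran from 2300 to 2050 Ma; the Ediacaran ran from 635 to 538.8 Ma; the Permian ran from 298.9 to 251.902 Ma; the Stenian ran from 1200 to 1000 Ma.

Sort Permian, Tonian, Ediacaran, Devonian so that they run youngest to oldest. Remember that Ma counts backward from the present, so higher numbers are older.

Sorting by start age (ascending Ma, since larger Ma = older): Permian start 298.9, Devonian start 419.2, Ediacaran start 635, Tonian start 1000.

Permian, then Devonian, then Ediacaran, then Tonian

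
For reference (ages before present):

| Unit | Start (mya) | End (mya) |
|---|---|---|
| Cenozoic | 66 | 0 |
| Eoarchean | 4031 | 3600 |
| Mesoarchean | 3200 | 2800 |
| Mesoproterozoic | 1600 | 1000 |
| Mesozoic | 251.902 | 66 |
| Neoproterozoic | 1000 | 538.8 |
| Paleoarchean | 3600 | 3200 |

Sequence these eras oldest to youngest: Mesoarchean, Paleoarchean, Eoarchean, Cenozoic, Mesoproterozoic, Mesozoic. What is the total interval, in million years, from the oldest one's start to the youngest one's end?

Eoarchean, Paleoarchean, Mesoarchean, Mesoproterozoic, Mesozoic, Cenozoic; total span 4031 Myr

Start ages (Ma): Eoarchean 4031, Paleoarchean 3600, Mesoarchean 3200, Mesoproterozoic 1600, Mesozoic 251.902, Cenozoic 66.
Ordered oldest to youngest: Eoarchean, Paleoarchean, Mesoarchean, Mesoproterozoic, Mesozoic, Cenozoic.
Span = 4031 − 0 = 4031 Myr.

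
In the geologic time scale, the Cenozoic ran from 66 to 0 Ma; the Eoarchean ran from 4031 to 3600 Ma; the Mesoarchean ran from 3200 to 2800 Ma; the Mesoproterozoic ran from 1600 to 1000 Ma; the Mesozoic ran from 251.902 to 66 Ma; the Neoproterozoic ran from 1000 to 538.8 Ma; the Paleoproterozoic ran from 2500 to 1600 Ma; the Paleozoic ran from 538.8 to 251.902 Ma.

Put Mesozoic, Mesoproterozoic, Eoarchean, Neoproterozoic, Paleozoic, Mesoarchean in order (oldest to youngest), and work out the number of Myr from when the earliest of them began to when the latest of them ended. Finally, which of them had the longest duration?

Eoarchean, Mesoarchean, Mesoproterozoic, Neoproterozoic, Paleozoic, Mesozoic; total span 3965 Myr; longest is Mesoproterozoic

From the excerpt: Mesozoic 251.902–66; Mesoproterozoic 1600–1000; Eoarchean 4031–3600; Neoproterozoic 1000–538.8; Paleozoic 538.8–251.902; Mesoarchean 3200–2800 (Ma).
Larger Ma is earlier, so the oldest is Eoarchean and the youngest is Mesozoic; oldest to youngest: Eoarchean, Mesoarchean, Mesoproterozoic, Neoproterozoic, Paleozoic, Mesozoic.
Oldest start 4031 minus youngest end 66 gives 3965 Myr overall.
Individual lengths (start − end): Mesoproterozoic 600; Mesozoic 185.902; Paleozoic 286.898; Neoproterozoic 461.2; Mesoarchean 400; Eoarchean 431. The largest is Mesoproterozoic at 600 Myr.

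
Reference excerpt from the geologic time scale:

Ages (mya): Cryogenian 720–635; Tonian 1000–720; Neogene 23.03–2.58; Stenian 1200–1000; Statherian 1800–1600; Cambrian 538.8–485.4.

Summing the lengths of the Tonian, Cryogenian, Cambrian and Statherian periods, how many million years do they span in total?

Each duration: Tonian = 280; Cryogenian = 85; Cambrian = 53.4; Statherian = 200.
Sum: 280 + 85 + 53.4 + 200 = 618.4 Myr.

618.4 million years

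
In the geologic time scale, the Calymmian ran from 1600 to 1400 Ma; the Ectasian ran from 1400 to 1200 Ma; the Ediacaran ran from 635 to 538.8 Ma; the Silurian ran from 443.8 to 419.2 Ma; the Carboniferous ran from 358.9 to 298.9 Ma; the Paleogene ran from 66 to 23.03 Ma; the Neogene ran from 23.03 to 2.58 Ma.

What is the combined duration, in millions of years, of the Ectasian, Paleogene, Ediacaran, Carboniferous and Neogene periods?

Duration is start − end for each: (1400 − 1200) + (66 − 23.03) + (635 − 538.8) + (358.9 − 298.9) + (23.03 − 2.58).
That is 200 + 42.97 + 96.2 + 60 + 20.45, which totals 419.62 million years.

419.62 million years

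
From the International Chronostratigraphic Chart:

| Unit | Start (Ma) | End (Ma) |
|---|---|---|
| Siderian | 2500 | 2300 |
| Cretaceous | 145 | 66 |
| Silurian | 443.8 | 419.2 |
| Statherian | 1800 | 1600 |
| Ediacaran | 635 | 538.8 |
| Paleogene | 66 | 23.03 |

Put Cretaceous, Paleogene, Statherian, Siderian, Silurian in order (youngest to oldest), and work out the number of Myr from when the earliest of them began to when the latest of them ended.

Paleogene → Cretaceous → Silurian → Statherian → Siderian; total span 2476.97 Myr

From the excerpt: Cretaceous 145–66; Paleogene 66–23.03; Statherian 1800–1600; Siderian 2500–2300; Silurian 443.8–419.2 (Ma).
Larger Ma is earlier, so the oldest is Siderian and the youngest is Paleogene; youngest to oldest: Paleogene, Cretaceous, Silurian, Statherian, Siderian.
Oldest start 2500 minus youngest end 23.03 gives 2476.97 Myr overall.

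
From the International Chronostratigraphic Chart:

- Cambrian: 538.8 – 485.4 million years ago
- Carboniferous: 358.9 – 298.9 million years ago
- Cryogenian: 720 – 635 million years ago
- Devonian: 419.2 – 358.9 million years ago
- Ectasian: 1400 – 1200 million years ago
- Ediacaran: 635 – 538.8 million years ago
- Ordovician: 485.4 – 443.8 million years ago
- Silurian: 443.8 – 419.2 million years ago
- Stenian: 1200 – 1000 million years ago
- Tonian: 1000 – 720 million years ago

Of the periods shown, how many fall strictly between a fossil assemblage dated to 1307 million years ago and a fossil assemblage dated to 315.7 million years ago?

1307 Ma sits inside the Ectasian (1400–1200) and 315.7 Ma inside the Carboniferous (358.9–298.9); neither of those is wholly between the two dates.
The listed periods lying completely between them are Stenian, Tonian, Cryogenian, Ediacaran, Cambrian, Ordovician, Silurian, Devonian — 8 in all.

8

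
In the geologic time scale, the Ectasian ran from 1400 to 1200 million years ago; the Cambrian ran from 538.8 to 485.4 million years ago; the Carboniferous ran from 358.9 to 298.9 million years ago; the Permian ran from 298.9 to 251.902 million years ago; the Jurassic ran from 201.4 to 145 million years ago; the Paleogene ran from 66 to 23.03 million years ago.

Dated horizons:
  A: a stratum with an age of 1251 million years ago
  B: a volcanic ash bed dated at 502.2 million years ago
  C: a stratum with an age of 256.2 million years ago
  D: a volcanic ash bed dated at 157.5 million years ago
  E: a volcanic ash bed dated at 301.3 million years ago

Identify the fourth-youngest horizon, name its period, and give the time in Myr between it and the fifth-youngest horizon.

Smaller Ma means younger, so youngest first: D 157.5 < C 256.2 < E 301.3 < B 502.2 < A 1251.
Counting 4 along gives B (502.2 Ma); the excerpt puts that inside the Cambrian, 538.8–485.4 Ma.
Next in line is A (1251 Ma), and 1251 − 502.2 = 748.8 Myr.

B, in the Cambrian; 748.8 million years to A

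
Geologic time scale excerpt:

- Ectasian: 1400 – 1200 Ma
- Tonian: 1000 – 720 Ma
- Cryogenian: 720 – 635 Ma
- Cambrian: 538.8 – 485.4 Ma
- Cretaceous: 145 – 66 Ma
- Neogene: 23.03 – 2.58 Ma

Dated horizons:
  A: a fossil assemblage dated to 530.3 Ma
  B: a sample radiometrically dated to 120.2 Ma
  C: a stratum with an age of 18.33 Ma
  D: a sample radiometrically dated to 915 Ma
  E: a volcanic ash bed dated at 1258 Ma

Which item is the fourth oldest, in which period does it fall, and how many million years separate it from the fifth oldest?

Larger Ma means older, so oldest first: E 1258 > D 915 > A 530.3 > B 120.2 > C 18.33.
Counting 4 along gives B (120.2 Ma); the excerpt puts that inside the Cretaceous, 145–66 Ma.
Next in line is C (18.33 Ma), and 120.2 − 18.33 = 101.87 Myr.

B, in the Cretaceous; 101.87 million years to C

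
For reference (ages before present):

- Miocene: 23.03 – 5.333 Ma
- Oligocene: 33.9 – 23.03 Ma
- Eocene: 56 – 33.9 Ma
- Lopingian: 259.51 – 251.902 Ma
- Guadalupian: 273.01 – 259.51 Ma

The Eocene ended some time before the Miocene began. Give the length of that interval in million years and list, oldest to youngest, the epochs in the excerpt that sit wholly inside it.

End of Eocene = 33.9 Ma; start of Miocene = 23.03 Ma.
Gap = 33.9 − 23.03 = 10.87 Myr.
Epochs wholly inside 33.9–23.03 Ma: Oligocene (33.9–23.03).

10.87 million years; Oligocene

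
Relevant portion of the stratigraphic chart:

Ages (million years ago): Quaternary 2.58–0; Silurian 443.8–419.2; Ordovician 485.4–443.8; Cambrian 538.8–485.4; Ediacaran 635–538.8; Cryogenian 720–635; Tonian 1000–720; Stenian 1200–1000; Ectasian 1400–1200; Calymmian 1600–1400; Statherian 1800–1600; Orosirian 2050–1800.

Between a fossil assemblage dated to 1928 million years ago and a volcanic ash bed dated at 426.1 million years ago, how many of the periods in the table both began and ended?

1928 Ma sits inside the Orosirian (2050–1800) and 426.1 Ma inside the Silurian (443.8–419.2); neither of those is wholly between the two dates.
The listed periods lying completely between them are Statherian, Calymmian, Ectasian, Stenian, Tonian, Cryogenian, Ediacaran, Cambrian, Ordovician — 9 in all.

9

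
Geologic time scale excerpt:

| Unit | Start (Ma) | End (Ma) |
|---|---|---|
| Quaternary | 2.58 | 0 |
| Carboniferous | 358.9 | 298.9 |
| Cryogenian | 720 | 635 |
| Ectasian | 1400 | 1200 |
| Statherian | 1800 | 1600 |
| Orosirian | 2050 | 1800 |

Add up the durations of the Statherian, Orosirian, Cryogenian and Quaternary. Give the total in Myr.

Duration is start − end for each: (1800 − 1600) + (2050 − 1800) + (720 − 635) + (2.58 − 0).
That is 200 + 250 + 85 + 2.58, which totals 537.58 million years.

537.58 million years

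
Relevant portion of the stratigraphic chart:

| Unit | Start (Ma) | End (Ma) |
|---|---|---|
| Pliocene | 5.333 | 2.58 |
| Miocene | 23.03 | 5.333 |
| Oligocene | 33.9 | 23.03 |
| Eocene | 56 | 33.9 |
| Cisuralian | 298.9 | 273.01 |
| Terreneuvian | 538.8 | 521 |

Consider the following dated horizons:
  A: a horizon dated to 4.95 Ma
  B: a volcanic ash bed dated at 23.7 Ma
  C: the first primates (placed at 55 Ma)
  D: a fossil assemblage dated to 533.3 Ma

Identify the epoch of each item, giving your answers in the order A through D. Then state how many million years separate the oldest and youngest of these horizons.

Match each age against the start–end ranges in the excerpt: A = 4.95 Ma → Pliocene (5.333–2.58); B = 23.7 Ma → Oligocene (33.9–23.03); C = 55 Ma → Eocene (56–33.9); D = 533.3 Ma → Terreneuvian (538.8–521).
The largest age is 533.3 Ma and the smallest is 4.95 Ma; their difference is 528.35 Myr.

A — Pliocene; B — Oligocene; C — Eocene; D — Terreneuvian; span 528.35 million years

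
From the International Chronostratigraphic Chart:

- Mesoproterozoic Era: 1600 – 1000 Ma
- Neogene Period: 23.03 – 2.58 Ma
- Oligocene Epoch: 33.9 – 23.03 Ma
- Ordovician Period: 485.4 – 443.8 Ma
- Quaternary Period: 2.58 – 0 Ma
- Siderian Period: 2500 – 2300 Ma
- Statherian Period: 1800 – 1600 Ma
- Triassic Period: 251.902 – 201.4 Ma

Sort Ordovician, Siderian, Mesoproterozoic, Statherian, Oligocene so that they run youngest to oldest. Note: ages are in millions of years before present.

The oldest of these is Siderian (starts 2500 Ma) and the youngest is Oligocene (ends 23.03 Ma).
In between, by decreasing start age: Statherian (1800), Mesoproterozoic (1600), Ordovician (485.4).
Listing youngest first means reversing that sequence.

Oligocene, then Ordovician, then Mesoproterozoic, then Statherian, then Siderian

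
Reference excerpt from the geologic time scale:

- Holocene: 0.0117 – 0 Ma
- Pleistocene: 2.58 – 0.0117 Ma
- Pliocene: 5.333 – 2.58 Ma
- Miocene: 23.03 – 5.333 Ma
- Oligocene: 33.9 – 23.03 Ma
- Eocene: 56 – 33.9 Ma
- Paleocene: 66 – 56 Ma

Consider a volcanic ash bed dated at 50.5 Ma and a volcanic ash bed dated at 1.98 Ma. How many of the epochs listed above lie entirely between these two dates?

50.5 Ma sits inside the Eocene (56–33.9) and 1.98 Ma inside the Pleistocene (2.58–0.0117); neither of those is wholly between the two dates.
The listed epochs lying completely between them are Oligocene, Miocene, Pliocene — 3 in all.

3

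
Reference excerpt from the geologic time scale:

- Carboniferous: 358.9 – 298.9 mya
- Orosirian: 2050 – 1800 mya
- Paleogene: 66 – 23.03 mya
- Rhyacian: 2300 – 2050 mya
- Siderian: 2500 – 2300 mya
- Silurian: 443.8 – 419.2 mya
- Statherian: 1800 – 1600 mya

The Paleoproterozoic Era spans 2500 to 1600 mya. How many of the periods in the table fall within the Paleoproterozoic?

Periods inside 2500–1600 Ma: Siderian, Rhyacian, Orosirian, Statherian — 4 in total.

4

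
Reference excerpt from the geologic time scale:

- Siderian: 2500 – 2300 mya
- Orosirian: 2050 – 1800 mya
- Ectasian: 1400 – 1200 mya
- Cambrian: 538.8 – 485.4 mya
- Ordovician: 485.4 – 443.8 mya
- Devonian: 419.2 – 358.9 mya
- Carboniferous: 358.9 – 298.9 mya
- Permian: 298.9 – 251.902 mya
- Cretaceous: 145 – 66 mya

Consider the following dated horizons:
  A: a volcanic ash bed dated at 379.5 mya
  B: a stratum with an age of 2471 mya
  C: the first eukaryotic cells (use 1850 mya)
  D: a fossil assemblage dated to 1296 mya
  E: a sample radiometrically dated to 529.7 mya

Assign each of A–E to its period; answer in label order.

A — Devonian; B — Siderian; C — Orosirian; D — Ectasian; E — Cambrian

Match each age against the start–end ranges in the excerpt: A = 379.5 Ma → Devonian (419.2–358.9); B = 2471 Ma → Siderian (2500–2300); C = 1850 Ma → Orosirian (2050–1800); D = 1296 Ma → Ectasian (1400–1200); E = 529.7 Ma → Cambrian (538.8–485.4).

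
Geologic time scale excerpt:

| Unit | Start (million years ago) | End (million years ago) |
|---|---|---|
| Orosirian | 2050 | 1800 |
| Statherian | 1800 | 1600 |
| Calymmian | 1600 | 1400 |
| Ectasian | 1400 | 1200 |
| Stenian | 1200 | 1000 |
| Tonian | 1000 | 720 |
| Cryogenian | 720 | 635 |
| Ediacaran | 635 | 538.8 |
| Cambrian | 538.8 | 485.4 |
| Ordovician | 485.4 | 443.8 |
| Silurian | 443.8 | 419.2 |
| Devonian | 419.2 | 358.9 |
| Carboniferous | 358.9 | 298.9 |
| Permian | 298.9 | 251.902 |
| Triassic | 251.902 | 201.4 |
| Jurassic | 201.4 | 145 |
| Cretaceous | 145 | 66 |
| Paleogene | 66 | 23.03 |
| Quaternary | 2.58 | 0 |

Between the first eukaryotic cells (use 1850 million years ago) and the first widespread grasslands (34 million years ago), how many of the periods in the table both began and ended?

1850 Ma sits inside the Orosirian (2050–1800) and 34 Ma inside the Paleogene (66–23.03); neither of those is wholly between the two dates.
The listed periods lying completely between them are Statherian, Calymmian, Ectasian, Stenian, Tonian, Cryogenian, Ediacaran, Cambrian, Ordovician, Silurian, Devonian, Carboniferous, Permian, Triassic, Jurassic, Cretaceous — 16 in all.

16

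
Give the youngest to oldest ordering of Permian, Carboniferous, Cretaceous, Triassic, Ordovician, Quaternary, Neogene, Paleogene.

Quaternary, Neogene, Paleogene, Cretaceous, Triassic, Permian, Carboniferous, Ordovician

Era membership (oldest first within each) — Paleozoic: Ordovician, Carboniferous, Permian; Mesozoic: Triassic, Cretaceous; Cenozoic: Paleogene, Neogene, Quaternary. Paleozoic precedes Mesozoic, which precedes Cenozoic. Concatenating the groups in that era order and then reversing gives youngest to oldest.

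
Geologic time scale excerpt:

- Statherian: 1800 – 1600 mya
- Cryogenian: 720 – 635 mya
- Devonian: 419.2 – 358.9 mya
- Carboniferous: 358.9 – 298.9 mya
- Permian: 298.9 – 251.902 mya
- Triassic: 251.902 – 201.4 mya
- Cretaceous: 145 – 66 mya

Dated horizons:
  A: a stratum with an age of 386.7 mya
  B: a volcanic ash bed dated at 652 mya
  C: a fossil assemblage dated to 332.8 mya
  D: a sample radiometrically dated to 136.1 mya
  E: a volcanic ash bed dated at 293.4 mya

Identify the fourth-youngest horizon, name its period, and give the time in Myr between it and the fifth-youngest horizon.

A, in the Devonian; 265.3 million years to B

Smaller Ma means younger, so youngest first: D 136.1 < E 293.4 < C 332.8 < A 386.7 < B 652.
Counting 4 along gives A (386.7 Ma); the excerpt puts that inside the Devonian, 419.2–358.9 Ma.
Next in line is B (652 Ma), and 652 − 386.7 = 265.3 Myr.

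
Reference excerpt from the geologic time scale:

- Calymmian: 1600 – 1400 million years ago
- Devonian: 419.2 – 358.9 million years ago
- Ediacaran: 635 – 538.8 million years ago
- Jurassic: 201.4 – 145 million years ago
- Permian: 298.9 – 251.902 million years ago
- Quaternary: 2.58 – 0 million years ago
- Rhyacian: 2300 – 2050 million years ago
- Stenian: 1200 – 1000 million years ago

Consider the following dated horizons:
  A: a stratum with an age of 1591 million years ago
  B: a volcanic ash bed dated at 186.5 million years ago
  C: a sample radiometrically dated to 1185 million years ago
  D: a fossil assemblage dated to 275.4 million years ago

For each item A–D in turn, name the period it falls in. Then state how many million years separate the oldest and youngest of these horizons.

A: 1591 Ma lies in 1600–1400 Ma, so Calymmian.
B: 186.5 Ma lies in 201.4–145 Ma, so Jurassic.
C: 1185 Ma lies in 1200–1000 Ma, so Stenian.
D: 275.4 Ma lies in 298.9–251.902 Ma, so Permian.
Oldest = 1591 Ma, youngest = 186.5 Ma → span 1404.5 Myr.

A — Calymmian; B — Jurassic; C — Stenian; D — Permian; span 1404.5 million years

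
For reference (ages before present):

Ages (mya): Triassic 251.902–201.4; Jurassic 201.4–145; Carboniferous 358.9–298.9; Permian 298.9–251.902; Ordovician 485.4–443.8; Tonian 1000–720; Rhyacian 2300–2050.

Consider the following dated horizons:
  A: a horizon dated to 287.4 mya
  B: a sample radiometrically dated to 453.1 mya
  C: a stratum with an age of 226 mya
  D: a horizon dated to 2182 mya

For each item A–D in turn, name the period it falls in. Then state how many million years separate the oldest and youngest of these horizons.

A — Permian; B — Ordovician; C — Triassic; D — Rhyacian; span 1956 million years

Match each age against the start–end ranges in the excerpt: A = 287.4 Ma → Permian (298.9–251.902); B = 453.1 Ma → Ordovician (485.4–443.8); C = 226 Ma → Triassic (251.902–201.4); D = 2182 Ma → Rhyacian (2300–2050).
The largest age is 2182 Ma and the smallest is 226 Ma; their difference is 1956 Myr.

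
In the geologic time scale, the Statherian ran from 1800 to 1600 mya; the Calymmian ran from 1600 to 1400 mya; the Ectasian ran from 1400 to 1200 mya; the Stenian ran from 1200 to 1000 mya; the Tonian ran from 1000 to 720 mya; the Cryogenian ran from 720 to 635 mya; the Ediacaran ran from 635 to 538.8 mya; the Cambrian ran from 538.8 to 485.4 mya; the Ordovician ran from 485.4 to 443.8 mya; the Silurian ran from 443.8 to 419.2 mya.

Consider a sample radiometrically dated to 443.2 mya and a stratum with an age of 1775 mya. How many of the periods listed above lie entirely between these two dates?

8

The older date is 1775 Ma and the younger is 443.2 Ma.
Periods with start < 1775 and end > 443.2 Ma: Calymmian (1600–1400), Ectasian (1400–1200), Stenian (1200–1000), Tonian (1000–720), Cryogenian (720–635), Ediacaran (635–538.8), Cambrian (538.8–485.4), Ordovician (485.4–443.8).
That is 8 complete periods.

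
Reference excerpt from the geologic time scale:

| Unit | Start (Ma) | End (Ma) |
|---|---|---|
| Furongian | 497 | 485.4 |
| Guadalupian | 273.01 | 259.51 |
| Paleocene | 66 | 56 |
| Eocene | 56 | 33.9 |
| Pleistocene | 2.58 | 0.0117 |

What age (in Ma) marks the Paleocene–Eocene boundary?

The Paleocene ends and the Eocene begins at 56 Ma.

56 Ma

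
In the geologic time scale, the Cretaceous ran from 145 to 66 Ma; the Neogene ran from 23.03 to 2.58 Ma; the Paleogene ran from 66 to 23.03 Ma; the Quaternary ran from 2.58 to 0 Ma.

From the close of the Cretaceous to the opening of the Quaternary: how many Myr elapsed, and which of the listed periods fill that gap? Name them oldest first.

End of Cretaceous = 66 Ma; start of Quaternary = 2.58 Ma.
Gap = 66 − 2.58 = 63.42 Myr.
Periods wholly inside 66–2.58 Ma: Paleogene (66–23.03), Neogene (23.03–2.58).

63.42 million years; Paleogene, Neogene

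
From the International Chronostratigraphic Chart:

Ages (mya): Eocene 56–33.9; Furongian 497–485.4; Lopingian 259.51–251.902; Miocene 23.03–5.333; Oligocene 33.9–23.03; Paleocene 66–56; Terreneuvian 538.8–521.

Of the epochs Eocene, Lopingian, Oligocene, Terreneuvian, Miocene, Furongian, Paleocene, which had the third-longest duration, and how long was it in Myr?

Durations: Eocene 22.1; Lopingian 7.608; Oligocene 10.87; Terreneuvian 17.8; Miocene 17.697; Furongian 11.6; Paleocene 10 Myr.
Sorted longest-first: Eocene (22.1), Terreneuvian (17.8), Miocene (17.697), Furongian (11.6), Oligocene (10.87), Paleocene (10), Lopingian (7.608).
The third longest is Miocene at 17.697 Myr.

Miocene, 17.697 million years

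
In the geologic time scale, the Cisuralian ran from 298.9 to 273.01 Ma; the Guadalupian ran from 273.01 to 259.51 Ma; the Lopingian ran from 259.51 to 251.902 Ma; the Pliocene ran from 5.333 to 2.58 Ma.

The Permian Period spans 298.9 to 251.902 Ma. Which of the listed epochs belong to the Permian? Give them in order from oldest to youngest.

Epochs with both bounds inside 298.9–251.902 Ma: Cisuralian (298.9–273.01), Guadalupian (273.01–259.51), Lopingian (259.51–251.902).

Cisuralian, Guadalupian, Lopingian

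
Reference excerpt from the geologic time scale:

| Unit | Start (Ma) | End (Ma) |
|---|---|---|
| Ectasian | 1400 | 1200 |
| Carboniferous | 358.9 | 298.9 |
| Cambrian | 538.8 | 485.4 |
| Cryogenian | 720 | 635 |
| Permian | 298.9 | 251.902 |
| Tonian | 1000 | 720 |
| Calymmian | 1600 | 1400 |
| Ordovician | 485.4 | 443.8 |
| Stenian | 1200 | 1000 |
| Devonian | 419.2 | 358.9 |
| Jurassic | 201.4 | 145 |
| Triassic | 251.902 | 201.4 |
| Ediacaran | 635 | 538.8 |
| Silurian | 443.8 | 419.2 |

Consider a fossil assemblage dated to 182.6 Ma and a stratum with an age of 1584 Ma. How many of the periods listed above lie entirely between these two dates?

12

The older date is 1584 Ma and the younger is 182.6 Ma.
Periods with start < 1584 and end > 182.6 Ma: Ectasian (1400–1200), Stenian (1200–1000), Tonian (1000–720), Cryogenian (720–635), Ediacaran (635–538.8), Cambrian (538.8–485.4), Ordovician (485.4–443.8), Silurian (443.8–419.2), Devonian (419.2–358.9), Carboniferous (358.9–298.9), Permian (298.9–251.902), Triassic (251.902–201.4).
That is 12 complete periods.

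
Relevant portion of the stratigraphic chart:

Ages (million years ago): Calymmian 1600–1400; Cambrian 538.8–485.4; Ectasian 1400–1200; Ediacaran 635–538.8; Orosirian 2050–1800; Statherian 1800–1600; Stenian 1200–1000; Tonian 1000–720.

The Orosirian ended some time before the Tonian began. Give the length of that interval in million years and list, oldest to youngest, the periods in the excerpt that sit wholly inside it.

The Orosirian closes at 1800 Ma and the Tonian opens at 1000 Ma, so the interval is 1800 − 1000 = 800 Myr.
A period fits inside if it starts at or after 1800 Ma and ends at or before 1000 Ma; oldest first that gives Statherian, Calymmian, Ectasian, Stenian.

800 million years; Statherian, Calymmian, Ectasian, Stenian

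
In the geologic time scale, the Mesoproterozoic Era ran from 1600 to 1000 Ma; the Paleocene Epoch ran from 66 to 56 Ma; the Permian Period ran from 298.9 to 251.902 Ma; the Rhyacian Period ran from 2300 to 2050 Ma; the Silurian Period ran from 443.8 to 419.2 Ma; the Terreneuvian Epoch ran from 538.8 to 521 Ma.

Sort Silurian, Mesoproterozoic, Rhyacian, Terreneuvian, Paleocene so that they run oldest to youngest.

Rhyacian, Mesoproterozoic, Terreneuvian, Silurian, Paleocene

Read off each span (Ma): Silurian 443.8–419.2; Mesoproterozoic 1600–1000; Rhyacian 2300–2050; Terreneuvian 538.8–521; Paleocene 66–56.
Larger Ma is older, so oldest→youngest is Rhyacian, Mesoproterozoic, Terreneuvian, Silurian, Paleocene.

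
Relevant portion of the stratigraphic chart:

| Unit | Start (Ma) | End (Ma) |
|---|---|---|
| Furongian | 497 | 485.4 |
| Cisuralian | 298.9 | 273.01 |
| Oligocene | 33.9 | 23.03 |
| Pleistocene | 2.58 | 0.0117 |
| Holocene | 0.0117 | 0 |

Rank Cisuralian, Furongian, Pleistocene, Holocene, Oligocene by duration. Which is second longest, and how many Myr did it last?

Start − end for each: Cisuralian 298.9 − 273.01 = 25.89; Furongian 497 − 485.4 = 11.6; Pleistocene 2.58 − 0.0117 = 2.5683; Holocene 0.0117 − 0 = 0.0117; Oligocene 33.9 − 23.03 = 10.87.
Ranking these from longest: Cisuralian > Furongian > Oligocene > Pleistocene > Holocene.
Position 2 in that ranking is Furongian, which lasted 11.6 Myr.

Furongian, 11.6 million years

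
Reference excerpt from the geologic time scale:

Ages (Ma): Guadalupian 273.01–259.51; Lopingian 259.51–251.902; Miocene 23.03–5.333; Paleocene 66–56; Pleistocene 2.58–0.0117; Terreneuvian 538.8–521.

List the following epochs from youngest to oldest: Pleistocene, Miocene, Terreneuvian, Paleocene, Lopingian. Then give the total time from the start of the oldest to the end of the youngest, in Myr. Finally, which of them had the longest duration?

Pleistocene, Miocene, Paleocene, Lopingian, Terreneuvian; total span 538.7883 Myr; longest is Terreneuvian

From the excerpt: Pleistocene 2.58–0.0117; Miocene 23.03–5.333; Terreneuvian 538.8–521; Paleocene 66–56; Lopingian 259.51–251.902 (Ma).
Larger Ma is earlier, so the oldest is Terreneuvian and the youngest is Pleistocene; youngest to oldest: Pleistocene, Miocene, Paleocene, Lopingian, Terreneuvian.
Oldest start 538.8 minus youngest end 0.0117 gives 538.7883 Myr overall.
Individual lengths (start − end): Miocene 17.697; Paleocene 10; Lopingian 7.608; Terreneuvian 17.8; Pleistocene 2.5683. The largest is Terreneuvian at 17.8 Myr.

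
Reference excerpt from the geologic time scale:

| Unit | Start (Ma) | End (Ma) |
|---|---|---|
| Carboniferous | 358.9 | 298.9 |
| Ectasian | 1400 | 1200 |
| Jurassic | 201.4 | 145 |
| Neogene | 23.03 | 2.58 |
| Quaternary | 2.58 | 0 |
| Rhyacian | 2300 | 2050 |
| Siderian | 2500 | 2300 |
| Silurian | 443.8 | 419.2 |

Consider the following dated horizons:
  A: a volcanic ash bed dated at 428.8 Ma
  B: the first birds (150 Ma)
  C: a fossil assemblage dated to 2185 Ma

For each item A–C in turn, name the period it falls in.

A: 428.8 Ma lies in 443.8–419.2 Ma, so Silurian.
B: 150 Ma lies in 201.4–145 Ma, so Jurassic.
C: 2185 Ma lies in 2300–2050 Ma, so Rhyacian.

A — Silurian; B — Jurassic; C — Rhyacian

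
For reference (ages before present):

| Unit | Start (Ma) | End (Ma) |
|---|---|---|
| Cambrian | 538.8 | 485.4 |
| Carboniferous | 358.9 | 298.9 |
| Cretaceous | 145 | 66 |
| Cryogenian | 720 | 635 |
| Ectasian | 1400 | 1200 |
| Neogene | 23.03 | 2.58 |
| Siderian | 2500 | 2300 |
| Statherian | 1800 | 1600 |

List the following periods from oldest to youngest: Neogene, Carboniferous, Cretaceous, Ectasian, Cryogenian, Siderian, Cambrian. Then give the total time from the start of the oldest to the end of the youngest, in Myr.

From the excerpt: Neogene 23.03–2.58; Carboniferous 358.9–298.9; Cretaceous 145–66; Ectasian 1400–1200; Cryogenian 720–635; Siderian 2500–2300; Cambrian 538.8–485.4 (Ma).
Larger Ma is earlier, so the oldest is Siderian and the youngest is Neogene; oldest to youngest: Siderian, Ectasian, Cryogenian, Cambrian, Carboniferous, Cretaceous, Neogene.
Oldest start 2500 minus youngest end 2.58 gives 2497.42 Myr overall.

Siderian, Ectasian, Cryogenian, Cambrian, Carboniferous, Cretaceous, Neogene; total span 2497.42 Myr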